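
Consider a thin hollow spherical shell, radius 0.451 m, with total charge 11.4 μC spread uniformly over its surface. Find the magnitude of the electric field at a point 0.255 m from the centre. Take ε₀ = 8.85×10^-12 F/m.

E = 0

Take a concentric spherical Gaussian surface of radius r = 0.255 m (inside the shell, r < 0.451 m).
No charge lies within this surface, so Q_enc = 0 and Gauss's law gives E·4πr² = 0 ⇒ E = 0.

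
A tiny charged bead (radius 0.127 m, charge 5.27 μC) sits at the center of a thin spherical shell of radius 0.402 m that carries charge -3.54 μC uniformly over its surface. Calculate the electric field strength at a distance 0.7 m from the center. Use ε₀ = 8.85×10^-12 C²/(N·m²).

3.17×10^4 N/C

By spherical symmetry E is radial; choose a Gaussian sphere of radius r = 0.7 m (r > 0.402 m, enclosing both).
Q_enc = (5.27 μC) + (-3.54 μC) = 1.73e-6 C.
By Gauss's law, ∮E·dA = E·4πr² = Q_enc/ε₀.
E = |Q_enc|/(4πε₀r²) = (1.73×10^-6)/(4π·8.85×10^-12·(0.7)²) = 3.17e4 N/C.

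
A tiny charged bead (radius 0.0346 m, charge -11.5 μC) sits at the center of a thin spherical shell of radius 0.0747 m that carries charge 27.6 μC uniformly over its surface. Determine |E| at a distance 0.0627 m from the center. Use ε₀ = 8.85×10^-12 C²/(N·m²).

Symmetry ⇒ E = E(r) r̂. Gaussian sphere of radius r = 0.0627 m (between the bodies, 0.0346 m < r < 0.0747 m).
The shell at 0.0747 m lies outside the Gaussian surface, so Q_enc = -11.5 μC = -1.15e-5 C.
Gauss's law: E·4πr² = Q_enc/ε₀.
E = |Q_enc|/(4πε₀r²) = (1.15e-5)/(4π·8.85×10^-12·(0.0627)²) = 2.63×10^7 N/C.

E = 2.63×10^7 V/m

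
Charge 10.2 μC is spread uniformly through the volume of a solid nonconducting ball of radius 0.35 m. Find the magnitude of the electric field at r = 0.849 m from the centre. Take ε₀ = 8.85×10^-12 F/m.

E = 1.27e5 N/C

Take a concentric spherical Gaussian surface of radius r = 0.849 m (r > R, so the entire charge is enclosed).
Q_enc = 10.2 μC = 1.02×10^-5 C.
Gauss's law: E·4πr² = Q_enc/ε₀.
E = |Q_enc|/(4πε₀r²) = (1.02e-5)/(4π·8.85×10^-12·(0.849)²) = 1.27×10^5 N/C.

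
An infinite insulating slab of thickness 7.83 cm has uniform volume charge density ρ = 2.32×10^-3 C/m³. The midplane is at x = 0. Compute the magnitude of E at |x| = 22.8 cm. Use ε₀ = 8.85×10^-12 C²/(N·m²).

The point |x| = 22.8 cm lies outside the slab (half-thickness 0.03915 m). A symmetric pillbox spanning the full slab encloses Q_enc = ρ·d·A.
Flux = 2EA ⇒ E = |ρ|d/(2ε₀), independent of distance outside.
E = (2.32×10^-3)(0.0783)/(2·8.85×10^-12) = 1.03×10^7 N/C.

E ≈ 1.03×10^7 N/C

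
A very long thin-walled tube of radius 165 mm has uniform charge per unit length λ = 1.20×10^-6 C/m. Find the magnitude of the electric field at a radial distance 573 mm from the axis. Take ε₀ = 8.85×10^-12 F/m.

3.77e4 N/C

Coaxial Gaussian cylinder, radius r = 573 mm, length L (r > 165 mm).
The full line charge is enclosed: λ_enc = 1.20×10^-6 C/m.
Since E is radial and uniform over the curved surface, Φ = E·2πrL = Q_enc/ε₀ = λ_enc L/ε₀.
E = |λ_enc|/(2πε₀r) = (1.20×10^-6)/(2π·8.85×10^-12·0.573) = 3.77×10^4 N/C.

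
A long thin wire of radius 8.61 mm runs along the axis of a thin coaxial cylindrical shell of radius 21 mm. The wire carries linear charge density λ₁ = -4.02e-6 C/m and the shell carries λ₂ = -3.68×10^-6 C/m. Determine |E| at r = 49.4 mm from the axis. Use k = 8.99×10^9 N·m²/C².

|E| = 2.80×10^6 N/C

Coaxial Gaussian cylinder, radius r = 49.4 mm, length L (r > 21 mm, enclosing both).
λ_enc = λ₁ + λ₂ = (-4.02×10^-6) + (-3.68e-6) = -7.70×10^-6 C/m.
By Gauss's law (flux through the curved wall only), E·2πrL = λ_enc L/ε₀.
E = 2k|λ_enc|/r = 2(8.99×10^9)(7.70×10^-6)/(0.0494) = 2.80e6 N/C.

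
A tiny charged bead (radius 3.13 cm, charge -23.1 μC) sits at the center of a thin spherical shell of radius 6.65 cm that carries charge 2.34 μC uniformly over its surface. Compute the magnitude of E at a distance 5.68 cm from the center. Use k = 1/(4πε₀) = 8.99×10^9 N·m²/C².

E = 6.44e7 N/C

Take a concentric spherical Gaussian surface of radius r = 5.68 cm (between the bodies, 3.13 cm < r < 6.65 cm).
Only the inner charge is enclosed; the outer shell contributes nothing inside itself. Q_enc = -23.1 μC = -2.31×10^-5 C.
Gauss's law: E·4πr² = Q_enc/ε₀.
E = k|Q_enc|/r² = (8.99×10^9)(2.31e-5)/(0.0568)² = 6.44×10^7 N/C.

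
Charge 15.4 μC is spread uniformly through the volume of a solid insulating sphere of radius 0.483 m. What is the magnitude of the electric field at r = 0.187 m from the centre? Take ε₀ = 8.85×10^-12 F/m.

|E| ≈ 2.30e5 N/C

Symmetry ⇒ E = E(r) r̂. Gaussian sphere of radius r = 0.187 m (r < R).
For a uniform sphere the enclosed fraction is (r/R)³, so Q_enc = (15.4 μC)(0.187/0.483)³ = 8.937×10^-7 C.
Applying ∮E·dA = Q_enc/ε₀ with Φ = E(4πr²):
E = |Q_enc|/(4πε₀r²) = (8.937×10^-7)/(4π·8.85×10^-12·(0.187)²) = 2.30×10^5 N/C.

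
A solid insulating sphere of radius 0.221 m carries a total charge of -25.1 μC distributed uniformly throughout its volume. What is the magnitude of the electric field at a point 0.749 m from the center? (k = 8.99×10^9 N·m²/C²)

By spherical symmetry E is radial; choose a Gaussian sphere of radius r = 0.749 m (r > R, so the entire charge is enclosed).
Q_enc = -25.1 μC = -2.51×10^-5 C.
Applying ∮E·dA = Q_enc/ε₀ with Φ = E(4πr²):
E = k|Q_enc|/r² = (8.99×10^9)(2.51e-5)/(0.749)² = 4.02e5 N/C.

|E| = 4.02×10^5 N/C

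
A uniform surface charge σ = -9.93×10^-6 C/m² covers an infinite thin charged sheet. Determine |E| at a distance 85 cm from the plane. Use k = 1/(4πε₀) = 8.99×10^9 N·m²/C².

E ≈ 5.61×10^5 N/C

Choose a cylindrical pillbox piercing the sheet, end faces (area A) parallel to it.
Only the two end caps contribute flux: Φ = 2EA. With Q_enc = σA, Gauss's law gives E = |σ|/(2ε₀).
E = 2πk|σ| = 2π(8.99×10^9)(9.93×10^-6) = 5.61e5 N/C.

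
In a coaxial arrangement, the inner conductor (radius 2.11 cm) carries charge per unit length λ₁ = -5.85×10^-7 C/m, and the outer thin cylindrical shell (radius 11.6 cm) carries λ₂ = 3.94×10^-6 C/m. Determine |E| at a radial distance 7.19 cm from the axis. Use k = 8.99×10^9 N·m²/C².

E = 1.46×10^5 N/C

Take a coaxial cylindrical Gaussian surface of radius r = 7.19 cm and length L (between the conductors, 2.11 cm < r < 11.6 cm).
The shell at 11.6 cm lies outside the Gaussian surface, so λ_enc = λ₁ = -5.85×10^-7 C/m.
Applying ∮E·dA = Q_enc/ε₀ with the end caps contributing no flux:
E = 2k|λ_enc|/r = 2(8.99×10^9)(5.85×10^-7)/(0.0719) = 1.46×10^5 N/C.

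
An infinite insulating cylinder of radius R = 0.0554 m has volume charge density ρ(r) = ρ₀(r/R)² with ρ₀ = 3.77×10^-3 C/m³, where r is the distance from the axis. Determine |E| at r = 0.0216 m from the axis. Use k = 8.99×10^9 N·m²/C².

Take a coaxial cylindrical Gaussian surface of radius r = 0.0216 m and length L (r < R).
λ_enc = ∫₀^r ρ(r')·2πr' dr' = (2πρ₀/R²)·r^4/4 = 4.20e-7 C/m.
Since E is radial and uniform over the curved surface, Φ = E·2πrL = Q_enc/ε₀ = λ_enc L/ε₀.
E = 2k|λ_enc|/r = 2(8.99×10^9)(4.20×10^-7)/(0.0216) = 3.50e5 N/C.

3.50e5 N/C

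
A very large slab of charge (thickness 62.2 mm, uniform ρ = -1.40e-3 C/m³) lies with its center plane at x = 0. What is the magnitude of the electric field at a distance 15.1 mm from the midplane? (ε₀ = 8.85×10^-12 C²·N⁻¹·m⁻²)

By symmetry E is perpendicular to the slab. A Gaussian pillbox from −15.1 mm to +15.1 mm (face area A) lies entirely within the slab.
Q_enc = ρ·(2x)·A and flux = 2EA, so 2EA = 2ρxA/ε₀ ⇒ E = |ρ|x/ε₀.
E = (1.40e-3)(0.0151)/(8.85×10^-12) = 2.39×10^6 N/C.

|E| ≈ 2.39e6 N/C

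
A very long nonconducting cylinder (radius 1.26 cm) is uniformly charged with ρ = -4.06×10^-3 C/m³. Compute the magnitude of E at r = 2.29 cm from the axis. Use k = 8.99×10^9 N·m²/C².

|E| ≈ 1.59e6 V/m

By cylindrical symmetry E is radial; use a coaxial Gaussian cylinder of radius 2.29 cm and length L (r > 1.26 cm, full cross-section enclosed).
λ_enc = ρ·πR² = (-4.06×10^-3)π(0.0126)² = -2.025e-6 C/m.
Applying ∮E·dA = Q_enc/ε₀ with the end caps contributing no flux:
E = 2k|λ_enc|/r = 2(8.99×10^9)(2.025×10^-6)/(0.0229) = 1.59×10^6 N/C.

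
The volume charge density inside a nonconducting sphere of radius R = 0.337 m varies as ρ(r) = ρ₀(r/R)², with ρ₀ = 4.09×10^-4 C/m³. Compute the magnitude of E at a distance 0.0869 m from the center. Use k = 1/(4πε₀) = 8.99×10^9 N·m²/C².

By spherical symmetry E is radial; choose a Gaussian sphere of radius r = 0.0869 m (r < R).
Q_enc = ∫₀^r ρ(r')·4πr'² dr' = (4πρ₀/R²) ∫₀^r r'^4 dr' = 4πρ₀ r^5/(5·R²) = 4.485×10^-8 C.
Applying ∮E·dA = Q_enc/ε₀ with Φ = E(4πr²):
E = k|Q_enc|/r² = (8.99×10^9)(4.485×10^-8)/(0.0869)² = 5.34×10^4 N/C.

E ≈ 5.34×10^4 N/C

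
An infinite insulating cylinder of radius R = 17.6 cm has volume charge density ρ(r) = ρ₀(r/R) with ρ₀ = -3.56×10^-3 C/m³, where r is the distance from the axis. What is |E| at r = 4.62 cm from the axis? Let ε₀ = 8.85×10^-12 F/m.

1.63×10^6 N/C

Take a coaxial cylindrical Gaussian surface of radius r = 4.62 cm and length L (r < R).
Integrating ρ over the cross-section to radius r: λ_enc = (2πρ₀/R) ∫₀^r r'^2 dr' = 2πρ₀ r^3/(3·R) = -4.178×10^-6 C/m.
Applying ∮E·dA = Q_enc/ε₀ with the end caps contributing no flux:
E = |λ_enc|/(2πε₀r) = (4.178×10^-6)/(2π·8.85×10^-12·0.0462) = 1.63×10^6 N/C.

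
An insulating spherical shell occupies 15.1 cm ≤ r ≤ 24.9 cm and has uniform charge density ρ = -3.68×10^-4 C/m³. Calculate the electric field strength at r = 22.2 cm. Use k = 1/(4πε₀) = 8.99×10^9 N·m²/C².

Take a concentric spherical Gaussian surface of radius r = 22.2 cm (within the shell material, 15.1 cm < r < 24.9 cm).
Enclosed charge is the volume from a to r: Q_enc = (4π/3)ρ(r³ − a³) = -1.156×10^-5 C.
Applying ∮E·dA = Q_enc/ε₀ with Φ = E(4πr²):
E = k|Q_enc|/r² = (8.99×10^9)(1.156×10^-5)/(0.222)² = 2.11×10^6 N/C.

E ≈ 2.11e6 V/m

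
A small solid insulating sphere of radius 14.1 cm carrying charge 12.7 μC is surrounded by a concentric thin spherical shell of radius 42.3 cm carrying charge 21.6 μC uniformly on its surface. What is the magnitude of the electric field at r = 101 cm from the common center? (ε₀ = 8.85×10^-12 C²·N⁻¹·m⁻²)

Take a concentric spherical Gaussian surface of radius r = 101 cm (r > 42.3 cm, enclosing both).
Q_enc = (12.7 μC) + (21.6 μC) = 3.43×10^-5 C.
Applying ∮E·dA = Q_enc/ε₀ with Φ = E(4πr²):
E = |Q_enc|/(4πε₀r²) = (3.43×10^-5)/(4π·8.85×10^-12·(1.01)²) = 3.02×10^5 N/C.

3.02e5 V/m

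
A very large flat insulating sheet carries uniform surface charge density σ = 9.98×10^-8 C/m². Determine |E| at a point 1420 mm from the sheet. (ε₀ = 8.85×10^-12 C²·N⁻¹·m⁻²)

By planar symmetry E is perpendicular to the sheet and uniform; use a Gaussian pillbox with flat faces of area A on each side of the sheet.
Only the two end caps contribute flux: Φ = 2EA. With Q_enc = σA, Gauss's law gives E = |σ|/(2ε₀).
E = |σ|/(2ε₀) = (9.98×10^-8)/(2·8.85×10^-12) = 5.64×10^3 N/C.

|E| ≈ 5.64×10^3 N/C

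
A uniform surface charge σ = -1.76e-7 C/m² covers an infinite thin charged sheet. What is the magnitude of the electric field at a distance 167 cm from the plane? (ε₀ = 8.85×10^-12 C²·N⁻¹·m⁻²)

Choose a cylindrical pillbox piercing the sheet, end faces (area A) parallel to it.
Only the two end caps contribute flux: Φ = 2EA. With Q_enc = σA, Gauss's law gives E = |σ|/(2ε₀).
E = |σ|/(2ε₀) = (1.76×10^-7)/(2·8.85×10^-12) = 9.94×10^3 N/C.

9.94e3 V/m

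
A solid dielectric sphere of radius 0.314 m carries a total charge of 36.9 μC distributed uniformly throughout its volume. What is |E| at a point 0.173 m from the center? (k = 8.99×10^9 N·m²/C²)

By spherical symmetry E is radial; choose a Gaussian sphere of radius r = 0.173 m (r < R).
For a uniform sphere the enclosed fraction is (r/R)³, so Q_enc = (36.9 μC)(0.173/0.314)³ = 6.171×10^-6 C.
Since E is radial and uniform over the Gaussian sphere, Φ = E·4πr² = Q_enc/ε₀.
E = k|Q_enc|/r² = (8.99×10^9)(6.171e-6)/(0.173)² = 1.85e6 N/C.

|E| = 1.85e6 N/C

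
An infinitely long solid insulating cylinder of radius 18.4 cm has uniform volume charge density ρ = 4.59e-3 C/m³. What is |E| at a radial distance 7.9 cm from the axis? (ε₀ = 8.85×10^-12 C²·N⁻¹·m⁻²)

E ≈ 2.05×10^7 N/C

Coaxial Gaussian cylinder, radius r = 7.9 cm, length L (r < R).
Enclosed charge per unit length: λ_enc = ρ·πr² = (4.59×10^-3)π(0.079)² = 8.999×10^-5 C/m.
Gauss's law: E·2πrL = λ_enc L/ε₀.
E = |λ_enc|/(2πε₀r) = (8.999e-5)/(2π·8.85×10^-12·0.079) = 2.05×10^7 N/C.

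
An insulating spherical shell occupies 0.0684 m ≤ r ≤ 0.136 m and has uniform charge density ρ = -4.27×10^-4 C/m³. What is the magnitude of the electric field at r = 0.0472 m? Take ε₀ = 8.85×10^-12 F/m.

Symmetry ⇒ E = E(r) r̂. Gaussian sphere of radius r = 0.0472 m (r < 0.0684 m, inside the empty cavity).
No charge is enclosed, so by Gauss's law E·4πr² = 0 ⇒ E = 0.

E = 0 (no enclosed charge)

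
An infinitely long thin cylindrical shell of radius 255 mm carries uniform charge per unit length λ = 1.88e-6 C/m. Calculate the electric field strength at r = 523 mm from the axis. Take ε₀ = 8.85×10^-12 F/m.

Coaxial Gaussian cylinder, radius r = 523 mm, length L (r > 255 mm).
The full line charge is enclosed: λ_enc = 1.88e-6 C/m.
Applying ∮E·dA = Q_enc/ε₀ with the end caps contributing no flux:
E = |λ_enc|/(2πε₀r) = (1.88×10^-6)/(2π·8.85×10^-12·0.523) = 6.46×10^4 N/C.

|E| = 6.46×10^4 N/C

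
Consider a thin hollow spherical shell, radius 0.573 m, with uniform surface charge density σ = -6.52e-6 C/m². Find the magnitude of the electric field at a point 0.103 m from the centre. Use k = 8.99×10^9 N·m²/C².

E = 0

Use a concentric Gaussian sphere at r = 0.103 m (inside the shell, r < 0.573 m).
All the charge is outside the Gaussian surface: Q_enc = 0, hence E = 0 everywhere inside the shell.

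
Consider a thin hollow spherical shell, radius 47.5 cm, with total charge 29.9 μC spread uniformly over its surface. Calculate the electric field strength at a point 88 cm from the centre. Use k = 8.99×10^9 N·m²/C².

|E| = 3.47×10^5 N/C

Use a concentric Gaussian sphere at r = 88 cm (r > 47.5 cm).
The entire shell is enclosed: Q_enc = 2.99e-5 C.
Since E is radial and uniform over the Gaussian sphere, Φ = E·4πr² = Q_enc/ε₀.
E = k|Q_enc|/r² = (8.99×10^9)(2.99×10^-5)/(0.88)² = 3.47×10^5 N/C.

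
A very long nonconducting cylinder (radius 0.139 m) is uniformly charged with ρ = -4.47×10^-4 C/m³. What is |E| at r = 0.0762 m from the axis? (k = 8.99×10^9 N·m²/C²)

|E| ≈ 1.92×10^6 N/C

By cylindrical symmetry E is radial; use a coaxial Gaussian cylinder of radius 0.0762 m and length L (r < R).
Charge inside radius r per length L is ρ·πr²·L, so λ_enc = ρπr² = -8.154×10^-6 C/m.
By Gauss's law (flux through the curved wall only), E·2πrL = λ_enc L/ε₀.
E = 2k|λ_enc|/r = 2(8.99×10^9)(8.154×10^-6)/(0.0762) = 1.92×10^6 N/C.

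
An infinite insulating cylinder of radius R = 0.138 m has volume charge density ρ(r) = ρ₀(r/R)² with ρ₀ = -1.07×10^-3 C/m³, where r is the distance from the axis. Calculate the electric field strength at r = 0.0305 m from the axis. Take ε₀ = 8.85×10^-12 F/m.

By cylindrical symmetry E is radial; use a coaxial Gaussian cylinder of radius 0.0305 m and length L (r < R).
Integrating ρ over the cross-section to radius r: λ_enc = (2πρ₀/R²) ∫₀^r r'^3 dr' = 2πρ₀ r^4/(4·R²) = -7.637×10^-8 C/m.
Applying ∮E·dA = Q_enc/ε₀ with the end caps contributing no flux:
E = |λ_enc|/(2πε₀r) = (7.637×10^-8)/(2π·8.85×10^-12·0.0305) = 4.50×10^4 N/C.

|E| = 4.50×10^4 N/C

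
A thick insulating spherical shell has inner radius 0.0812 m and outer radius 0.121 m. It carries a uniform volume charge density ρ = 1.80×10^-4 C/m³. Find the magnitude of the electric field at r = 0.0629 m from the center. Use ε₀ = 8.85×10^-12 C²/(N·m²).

Take a concentric spherical Gaussian surface of radius r = 0.0629 m (r < 0.0812 m, inside the empty cavity).
Q_enc = 0 (all charge lies at larger r); Gauss's law gives E = 0.

|E| = 0 N/C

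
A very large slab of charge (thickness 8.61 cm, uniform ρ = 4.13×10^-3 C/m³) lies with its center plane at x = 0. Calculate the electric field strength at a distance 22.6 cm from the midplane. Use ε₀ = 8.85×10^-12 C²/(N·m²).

The point |x| = 22.6 cm lies outside the slab (half-thickness 0.04305 m). A symmetric pillbox spanning the full slab encloses Q_enc = ρ·d·A.
Flux = 2EA ⇒ E = |ρ|d/(2ε₀), independent of distance outside.
E = (4.13×10^-3)(0.0861)/(2·8.85×10^-12) = 2.01×10^7 N/C.

2.01e7 N/C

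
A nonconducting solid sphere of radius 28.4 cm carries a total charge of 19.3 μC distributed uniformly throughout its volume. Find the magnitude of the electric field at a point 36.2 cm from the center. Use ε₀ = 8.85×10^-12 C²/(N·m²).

E = 1.32e6 V/m

By spherical symmetry E is radial; choose a Gaussian sphere of radius r = 36.2 cm (r > R, so the entire charge is enclosed).
Q_enc = 19.3 μC = 1.93×10^-5 C.
Since E is radial and uniform over the Gaussian sphere, Φ = E·4πr² = Q_enc/ε₀.
E = |Q_enc|/(4πε₀r²) = (1.93e-5)/(4π·8.85×10^-12·(0.362)²) = 1.32×10^6 N/C.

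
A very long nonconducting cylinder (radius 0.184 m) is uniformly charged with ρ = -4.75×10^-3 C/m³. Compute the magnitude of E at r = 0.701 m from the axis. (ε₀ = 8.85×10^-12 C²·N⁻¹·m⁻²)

1.30×10^7 N/C

Coaxial Gaussian cylinder, radius r = 0.701 m, length L (r > 0.184 m, full cross-section enclosed).
λ_enc = ρ·πR² = (-4.75×10^-3)π(0.184)² = -5.052×10^-4 C/m.
By Gauss's law (flux through the curved wall only), E·2πrL = λ_enc L/ε₀.
E = |λ_enc|/(2πε₀r) = (5.052e-4)/(2π·8.85×10^-12·0.701) = 1.30×10^7 N/C.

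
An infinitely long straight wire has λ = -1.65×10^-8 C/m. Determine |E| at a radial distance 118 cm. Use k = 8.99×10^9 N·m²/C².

Take a coaxial cylindrical Gaussian surface of radius r = 118 cm and length L.
Q_enc = λL, so λ_enc = -1.65×10^-8 C/m.
Gauss's law: E·2πrL = λ_enc L/ε₀.
E = 2k|λ_enc|/r = 2(8.99×10^9)(1.65×10^-8)/(1.18) = 251 N/C.

E ≈ 251 N/C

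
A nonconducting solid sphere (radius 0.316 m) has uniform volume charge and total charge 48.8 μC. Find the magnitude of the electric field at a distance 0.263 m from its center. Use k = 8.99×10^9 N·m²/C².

E = 3.66×10^6 N/C

Take a concentric spherical Gaussian surface of radius r = 0.263 m (r < R).
Only the charge within r is enclosed: Q_enc = Q·(r/R)³ = (48.8 μC)·(0.263 m/0.316 m)³ = 2.813e-5 C.
Applying ∮E·dA = Q_enc/ε₀ with Φ = E(4πr²):
E = k|Q_enc|/r² = (8.99×10^9)(2.813×10^-5)/(0.263)² = 3.66×10^6 N/C.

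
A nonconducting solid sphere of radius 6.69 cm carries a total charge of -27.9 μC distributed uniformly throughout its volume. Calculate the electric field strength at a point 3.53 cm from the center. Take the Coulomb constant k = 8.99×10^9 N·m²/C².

2.96×10^7 V/m

Symmetry ⇒ E = E(r) r̂. Gaussian sphere of radius r = 3.53 cm (r < R).
Only the charge within r is enclosed: Q_enc = Q·(r/R)³ = (-27.9 μC)·(3.53 cm/6.69 cm)³ = -4.099×10^-6 C.
By Gauss's law, ∮E·dA = E·4πr² = Q_enc/ε₀.
E = k|Q_enc|/r² = (8.99×10^9)(4.099×10^-6)/(0.0353)² = 2.96e7 N/C.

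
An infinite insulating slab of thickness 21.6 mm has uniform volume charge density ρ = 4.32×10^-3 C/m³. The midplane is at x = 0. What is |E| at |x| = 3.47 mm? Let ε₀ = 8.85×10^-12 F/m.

By symmetry E is perpendicular to the slab. A Gaussian pillbox from −3.47 mm to +3.47 mm (face area A) lies entirely within the slab.
Q_enc = ρ·(2x)·A and flux = 2EA, so 2EA = 2ρxA/ε₀ ⇒ E = |ρ|x/ε₀.
E = (4.32×10^-3)(0.00347)/(8.85×10^-12) = 1.69e6 N/C.

1.69×10^6 N/C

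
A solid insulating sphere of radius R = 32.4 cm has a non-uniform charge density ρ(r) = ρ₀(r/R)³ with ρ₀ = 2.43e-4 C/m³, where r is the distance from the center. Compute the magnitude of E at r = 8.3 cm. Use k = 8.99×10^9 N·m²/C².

|E| = 6.38×10^3 V/m

Use a concentric Gaussian sphere at r = 8.3 cm (r < R).
Integrate the density: Q_enc = 4π ∫₀^r ρ₀(r'/R)^3 r'² dr' = 4πρ₀ r^6/(6·R³) = 4.892×10^-9 C.
Applying ∮E·dA = Q_enc/ε₀ with Φ = E(4πr²):
E = k|Q_enc|/r² = (8.99×10^9)(4.892e-9)/(0.083)² = 6.38×10^3 N/C.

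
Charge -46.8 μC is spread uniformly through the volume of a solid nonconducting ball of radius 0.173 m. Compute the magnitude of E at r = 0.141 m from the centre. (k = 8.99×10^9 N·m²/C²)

E ≈ 1.15×10^7 V/m

Take a concentric spherical Gaussian surface of radius r = 0.141 m (r < R).
Only the charge within r is enclosed: Q_enc = Q·(r/R)³ = (-46.8 μC)·(0.141 m/0.173 m)³ = -2.534×10^-5 C.
Gauss's law: E·4πr² = Q_enc/ε₀.
E = k|Q_enc|/r² = (8.99×10^9)(2.534×10^-5)/(0.141)² = 1.15×10^7 N/C.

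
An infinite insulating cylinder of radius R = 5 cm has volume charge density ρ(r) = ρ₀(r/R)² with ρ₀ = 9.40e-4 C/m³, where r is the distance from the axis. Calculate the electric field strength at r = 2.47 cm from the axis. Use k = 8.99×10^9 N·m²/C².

E ≈ 1.60e5 N/C

Choose a coaxial cylinder of radius r = 2.47 cm (arbitrary length L) as the Gaussian surface (r < R).
λ_enc = ∫₀^r ρ(r')·2πr' dr' = (2πρ₀/R²)·r^4/4 = 2.198e-7 C/m.
Since E is radial and uniform over the curved surface, Φ = E·2πrL = Q_enc/ε₀ = λ_enc L/ε₀.
E = 2k|λ_enc|/r = 2(8.99×10^9)(2.198×10^-7)/(0.0247) = 1.60×10^5 N/C.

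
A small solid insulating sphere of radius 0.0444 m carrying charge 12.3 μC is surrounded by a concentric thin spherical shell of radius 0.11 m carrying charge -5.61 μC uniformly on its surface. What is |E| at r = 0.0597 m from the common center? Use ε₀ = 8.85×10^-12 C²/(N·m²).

Symmetry ⇒ E = E(r) r̂. Gaussian sphere of radius r = 0.0597 m (between the bodies, 0.0444 m < r < 0.11 m).
Only the inner charge is enclosed; the outer shell contributes nothing inside itself. Q_enc = 12.3 μC = 1.23×10^-5 C.
Applying ∮E·dA = Q_enc/ε₀ with Φ = E(4πr²):
E = |Q_enc|/(4πε₀r²) = (1.23×10^-5)/(4π·8.85×10^-12·(0.0597)²) = 3.10e7 N/C.

E ≈ 3.10×10^7 N/C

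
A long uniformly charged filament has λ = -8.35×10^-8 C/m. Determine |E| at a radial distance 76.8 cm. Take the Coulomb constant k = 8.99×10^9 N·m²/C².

Choose a coaxial cylinder of radius r = 76.8 cm (arbitrary length L) as the Gaussian surface.
Q_enc = λL, so λ_enc = -8.35e-8 C/m.
By Gauss's law (flux through the curved wall only), E·2πrL = λ_enc L/ε₀.
E = 2k|λ_enc|/r = 2(8.99×10^9)(8.35×10^-8)/(0.768) = 1.95×10^3 N/C.

|E| ≈ 1.95e3 N/C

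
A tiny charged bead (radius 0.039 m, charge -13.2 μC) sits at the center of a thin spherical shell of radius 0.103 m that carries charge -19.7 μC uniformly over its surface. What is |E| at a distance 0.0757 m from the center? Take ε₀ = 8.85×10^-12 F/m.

Use a concentric Gaussian sphere at r = 0.0757 m (between the bodies, 0.039 m < r < 0.103 m).
The shell at 0.103 m lies outside the Gaussian surface, so Q_enc = -13.2 μC = -1.32e-5 C.
Since E is radial and uniform over the Gaussian sphere, Φ = E·4πr² = Q_enc/ε₀.
E = |Q_enc|/(4πε₀r²) = (1.32×10^-5)/(4π·8.85×10^-12·(0.0757)²) = 2.07×10^7 N/C.

|E| ≈ 2.07×10^7 N/C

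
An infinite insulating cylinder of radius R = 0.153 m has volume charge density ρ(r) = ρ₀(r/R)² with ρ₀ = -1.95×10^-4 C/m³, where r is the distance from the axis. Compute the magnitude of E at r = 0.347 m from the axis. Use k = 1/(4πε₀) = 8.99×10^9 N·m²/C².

|E| = 3.72×10^5 V/m

By cylindrical symmetry E is radial; use a coaxial Gaussian cylinder of radius 0.347 m and length L (r > R, full charge per length enclosed).
λ_enc = 2π ∫₀^R ρ₀(r'/R)^2 r' dr' = 2πρ₀R²/4 = -7.17e-6 C/m.
By Gauss's law (flux through the curved wall only), E·2πrL = λ_enc L/ε₀.
E = 2k|λ_enc|/r = 2(8.99×10^9)(7.17×10^-6)/(0.347) = 3.72e5 N/C.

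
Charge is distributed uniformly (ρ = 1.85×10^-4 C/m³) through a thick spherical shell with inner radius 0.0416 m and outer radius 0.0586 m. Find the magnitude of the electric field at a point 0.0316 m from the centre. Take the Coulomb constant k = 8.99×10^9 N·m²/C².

Symmetry ⇒ E = E(r) r̂. Gaussian sphere of radius r = 0.0316 m (r < 0.0416 m, inside the empty cavity).
Q_enc = 0 (all charge lies at larger r); Gauss's law gives E = 0.

E = 0 (no enclosed charge)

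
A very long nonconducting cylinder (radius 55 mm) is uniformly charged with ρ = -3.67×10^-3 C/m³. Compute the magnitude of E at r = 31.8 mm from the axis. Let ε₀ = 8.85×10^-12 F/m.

Take a coaxial cylindrical Gaussian surface of radius r = 31.8 mm and length L (r < R).
Charge inside radius r per length L is ρ·πr²·L, so λ_enc = ρπr² = -1.166×10^-5 C/m.
Gauss's law: E·2πrL = λ_enc L/ε₀.
E = |λ_enc|/(2πε₀r) = (1.166×10^-5)/(2π·8.85×10^-12·0.0318) = 6.59×10^6 N/C.

E ≈ 6.59e6 N/C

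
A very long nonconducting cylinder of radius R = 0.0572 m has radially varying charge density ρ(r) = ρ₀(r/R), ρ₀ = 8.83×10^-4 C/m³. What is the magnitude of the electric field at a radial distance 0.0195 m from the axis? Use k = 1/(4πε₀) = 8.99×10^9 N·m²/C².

2.21e5 N/C

Take a coaxial cylindrical Gaussian surface of radius r = 0.0195 m and length L (r < R).
λ_enc = ∫₀^r ρ(r')·2πr' dr' = (2πρ₀/R)·r^3/3 = 2.397×10^-7 C/m.
Applying ∮E·dA = Q_enc/ε₀ with the end caps contributing no flux:
E = 2k|λ_enc|/r = 2(8.99×10^9)(2.397e-7)/(0.0195) = 2.21×10^5 N/C.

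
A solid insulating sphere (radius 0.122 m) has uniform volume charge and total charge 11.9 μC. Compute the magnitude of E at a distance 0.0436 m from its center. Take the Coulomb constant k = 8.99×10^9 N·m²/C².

Use a concentric Gaussian sphere at r = 0.0436 m (r < R).
For a uniform sphere the enclosed fraction is (r/R)³, so Q_enc = (11.9 μC)(0.0436/0.122)³ = 5.432×10^-7 C.
Gauss's law: E·4πr² = Q_enc/ε₀.
E = k|Q_enc|/r² = (8.99×10^9)(5.432×10^-7)/(0.0436)² = 2.57e6 N/C.

E ≈ 2.57×10^6 N/C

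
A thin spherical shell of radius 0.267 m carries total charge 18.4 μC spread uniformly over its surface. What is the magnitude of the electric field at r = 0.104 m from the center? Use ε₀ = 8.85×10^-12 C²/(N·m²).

E = 0 (no enclosed charge)

By spherical symmetry E is radial; choose a Gaussian sphere of radius r = 0.104 m (inside the shell, r < 0.267 m).
All the charge is outside the Gaussian surface: Q_enc = 0, hence E = 0 everywhere inside the shell.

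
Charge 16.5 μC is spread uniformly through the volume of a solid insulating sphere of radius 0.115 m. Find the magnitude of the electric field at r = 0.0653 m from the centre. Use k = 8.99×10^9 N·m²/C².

Symmetry ⇒ E = E(r) r̂. Gaussian sphere of radius r = 0.0653 m (r < R).
For a uniform sphere the enclosed fraction is (r/R)³, so Q_enc = (16.5 μC)(0.0653/0.115)³ = 3.021e-6 C.
Gauss's law: E·4πr² = Q_enc/ε₀.
E = k|Q_enc|/r² = (8.99×10^9)(3.021e-6)/(0.0653)² = 6.37e6 N/C.

6.37e6 N/C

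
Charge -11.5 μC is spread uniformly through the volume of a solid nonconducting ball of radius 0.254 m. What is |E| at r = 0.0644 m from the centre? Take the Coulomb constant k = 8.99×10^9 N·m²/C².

4.06e5 V/m

By spherical symmetry E is radial; choose a Gaussian sphere of radius r = 0.0644 m (r < R).
Only the charge within r is enclosed: Q_enc = Q·(r/R)³ = (-11.5 μC)·(0.0644 m/0.254 m)³ = -1.874×10^-7 C.
By Gauss's law, ∮E·dA = E·4πr² = Q_enc/ε₀.
E = k|Q_enc|/r² = (8.99×10^9)(1.874×10^-7)/(0.0644)² = 4.06×10^5 N/C.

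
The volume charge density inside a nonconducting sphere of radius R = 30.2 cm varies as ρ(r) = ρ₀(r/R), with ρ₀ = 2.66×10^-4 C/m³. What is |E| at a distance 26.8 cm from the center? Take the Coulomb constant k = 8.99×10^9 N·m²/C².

E = 1.79×10^6 N/C

Symmetry ⇒ E = E(r) r̂. Gaussian sphere of radius r = 26.8 cm (r < R).
Integrate the density: Q_enc = 4π ∫₀^r ρ₀(r'/R)^1 r'² dr' = 4πρ₀ r^4/(4·R) = 1.427×10^-5 C.
Gauss's law: E·4πr² = Q_enc/ε₀.
E = k|Q_enc|/r² = (8.99×10^9)(1.427×10^-5)/(0.268)² = 1.79e6 N/C.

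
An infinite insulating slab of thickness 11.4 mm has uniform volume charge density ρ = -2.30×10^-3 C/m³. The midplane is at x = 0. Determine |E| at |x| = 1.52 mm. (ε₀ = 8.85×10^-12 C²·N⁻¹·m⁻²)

E ≈ 3.95×10^5 V/m

By symmetry E is perpendicular to the slab. A Gaussian pillbox from −1.52 mm to +1.52 mm (face area A) lies entirely within the slab.
Q_enc = ρ·(2x)·A and flux = 2EA, so 2EA = 2ρxA/ε₀ ⇒ E = |ρ|x/ε₀.
E = (2.30e-3)(0.00152)/(8.85×10^-12) = 3.95×10^5 N/C.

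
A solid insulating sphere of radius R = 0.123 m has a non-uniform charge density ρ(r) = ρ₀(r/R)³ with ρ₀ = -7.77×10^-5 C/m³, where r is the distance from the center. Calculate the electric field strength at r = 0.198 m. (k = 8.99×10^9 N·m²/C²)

E = 6.94×10^4 N/C

By spherical symmetry E is radial; choose a Gaussian sphere of radius r = 0.198 m (r > R, all charge enclosed).
Q_enc = 4π ∫₀^R ρ₀(r'/R)^3 r'² dr' = 4πρ₀R³/6 = -3.028×10^-7 C.
Since E is radial and uniform over the Gaussian sphere, Φ = E·4πr² = Q_enc/ε₀.
E = k|Q_enc|/r² = (8.99×10^9)(3.028×10^-7)/(0.198)² = 6.94×10^4 N/C.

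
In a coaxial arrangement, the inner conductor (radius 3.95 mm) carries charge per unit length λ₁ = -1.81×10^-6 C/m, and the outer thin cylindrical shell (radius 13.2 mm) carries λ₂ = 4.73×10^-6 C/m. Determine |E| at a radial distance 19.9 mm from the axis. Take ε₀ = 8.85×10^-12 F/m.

Take a coaxial cylindrical Gaussian surface of radius r = 19.9 mm and length L (r > 13.2 mm, enclosing both).
λ_enc = λ₁ + λ₂ = (-1.81×10^-6) + (4.73e-6) = 2.92×10^-6 C/m.
By Gauss's law (flux through the curved wall only), E·2πrL = λ_enc L/ε₀.
E = |λ_enc|/(2πε₀r) = (2.92e-6)/(2π·8.85×10^-12·0.0199) = 2.64×10^6 N/C.

|E| ≈ 2.64×10^6 N/C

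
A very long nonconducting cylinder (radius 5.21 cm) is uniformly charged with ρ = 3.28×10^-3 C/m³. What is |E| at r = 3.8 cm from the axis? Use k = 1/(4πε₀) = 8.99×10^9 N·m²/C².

Coaxial Gaussian cylinder, radius r = 3.8 cm, length L (r < R).
Enclosed charge per unit length: λ_enc = ρ·πr² = (3.28e-3)π(0.038)² = 1.488e-5 C/m.
Applying ∮E·dA = Q_enc/ε₀ with the end caps contributing no flux:
E = 2k|λ_enc|/r = 2(8.99×10^9)(1.488×10^-5)/(0.038) = 7.04×10^6 N/C.

|E| ≈ 7.04×10^6 N/C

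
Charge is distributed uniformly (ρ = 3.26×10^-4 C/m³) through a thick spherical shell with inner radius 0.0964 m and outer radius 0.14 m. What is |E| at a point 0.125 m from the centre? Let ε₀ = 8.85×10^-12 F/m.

E = 8.31×10^5 N/C

Take a concentric spherical Gaussian surface of radius r = 0.125 m (within the shell material, 0.0964 m < r < 0.14 m).
Enclosed charge is the volume from a to r: Q_enc = (4π/3)ρ(r³ − a³) = 1.444×10^-6 C.
Gauss's law: E·4πr² = Q_enc/ε₀.
E = |Q_enc|/(4πε₀r²) = (1.444×10^-6)/(4π·8.85×10^-12·(0.125)²) = 8.31×10^5 N/C.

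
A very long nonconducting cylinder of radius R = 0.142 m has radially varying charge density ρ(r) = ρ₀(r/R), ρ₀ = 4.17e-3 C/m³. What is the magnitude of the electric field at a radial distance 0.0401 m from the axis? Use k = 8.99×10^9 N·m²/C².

By cylindrical symmetry E is radial; use a coaxial Gaussian cylinder of radius 0.0401 m and length L (r < R).
Integrating ρ over the cross-section to radius r: λ_enc = (2πρ₀/R) ∫₀^r r'^2 dr' = 2πρ₀ r^3/(3·R) = 3.966×10^-6 C/m.
Gauss's law: E·2πrL = λ_enc L/ε₀.
E = 2k|λ_enc|/r = 2(8.99×10^9)(3.966e-6)/(0.0401) = 1.78e6 N/C.

1.78×10^6 N/C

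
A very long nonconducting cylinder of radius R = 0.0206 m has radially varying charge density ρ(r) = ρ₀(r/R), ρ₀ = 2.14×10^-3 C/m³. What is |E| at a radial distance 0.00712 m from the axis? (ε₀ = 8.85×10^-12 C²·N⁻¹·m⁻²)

1.98×10^5 N/C

By cylindrical symmetry E is radial; use a coaxial Gaussian cylinder of radius 0.00712 m and length L (r < R).
Integrating ρ over the cross-section to radius r: λ_enc = (2πρ₀/R) ∫₀^r r'^2 dr' = 2πρ₀ r^3/(3·R) = 7.853e-8 C/m.
By Gauss's law (flux through the curved wall only), E·2πrL = λ_enc L/ε₀.
E = |λ_enc|/(2πε₀r) = (7.853×10^-8)/(2π·8.85×10^-12·0.00712) = 1.98×10^5 N/C.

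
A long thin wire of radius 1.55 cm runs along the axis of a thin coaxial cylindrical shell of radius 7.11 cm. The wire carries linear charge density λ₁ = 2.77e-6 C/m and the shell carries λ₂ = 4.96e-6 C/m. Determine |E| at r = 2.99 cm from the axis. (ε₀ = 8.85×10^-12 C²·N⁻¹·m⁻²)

Take a coaxial cylindrical Gaussian surface of radius r = 2.99 cm and length L (between the conductors, 1.55 cm < r < 7.11 cm).
The shell at 7.11 cm lies outside the Gaussian surface, so λ_enc = λ₁ = 2.77×10^-6 C/m.
Applying ∮E·dA = Q_enc/ε₀ with the end caps contributing no flux:
E = |λ_enc|/(2πε₀r) = (2.77e-6)/(2π·8.85×10^-12·0.0299) = 1.67e6 N/C.

1.67×10^6 N/C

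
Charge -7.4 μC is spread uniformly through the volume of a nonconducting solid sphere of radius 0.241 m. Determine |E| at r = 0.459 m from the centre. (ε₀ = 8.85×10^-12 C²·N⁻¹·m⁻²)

E = 3.16×10^5 N/C

Use a concentric Gaussian sphere at r = 0.459 m (r > R, so the entire charge is enclosed).
Q_enc = -7.4 μC = -7.40×10^-6 C.
Gauss's law: E·4πr² = Q_enc/ε₀.
E = |Q_enc|/(4πε₀r²) = (7.40e-6)/(4π·8.85×10^-12·(0.459)²) = 3.16×10^5 N/C.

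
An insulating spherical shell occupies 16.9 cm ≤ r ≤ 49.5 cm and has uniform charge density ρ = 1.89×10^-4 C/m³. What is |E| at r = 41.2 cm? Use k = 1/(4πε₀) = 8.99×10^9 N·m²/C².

Symmetry ⇒ E = E(r) r̂. Gaussian sphere of radius r = 41.2 cm (within the shell material, 16.9 cm < r < 49.5 cm).
Enclosed charge is the volume from a to r: Q_enc = (4π/3)ρ(r³ − a³) = 5.154×10^-5 C.
Applying ∮E·dA = Q_enc/ε₀ with Φ = E(4πr²):
E = k|Q_enc|/r² = (8.99×10^9)(5.154e-5)/(0.412)² = 2.73×10^6 N/C.

E ≈ 2.73e6 N/C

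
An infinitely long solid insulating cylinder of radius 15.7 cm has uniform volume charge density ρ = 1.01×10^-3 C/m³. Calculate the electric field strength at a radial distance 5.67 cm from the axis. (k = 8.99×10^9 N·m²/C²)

3.23×10^6 N/C

Take a coaxial cylindrical Gaussian surface of radius r = 5.67 cm and length L (r < R).
Enclosed charge per unit length: λ_enc = ρ·πr² = (1.01e-3)π(0.0567)² = 1.02×10^-5 C/m.
By Gauss's law (flux through the curved wall only), E·2πrL = λ_enc L/ε₀.
E = 2k|λ_enc|/r = 2(8.99×10^9)(1.02×10^-5)/(0.0567) = 3.23×10^6 N/C.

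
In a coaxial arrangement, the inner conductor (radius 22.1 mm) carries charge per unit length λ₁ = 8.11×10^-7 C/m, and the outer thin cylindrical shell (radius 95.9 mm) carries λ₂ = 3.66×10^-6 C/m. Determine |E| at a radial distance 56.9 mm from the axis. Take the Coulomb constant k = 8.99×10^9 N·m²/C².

Choose a coaxial cylinder of radius r = 56.9 mm (arbitrary length L) as the Gaussian surface (between the conductors, 22.1 mm < r < 95.9 mm).
The shell at 95.9 mm lies outside the Gaussian surface, so λ_enc = λ₁ = 8.11e-7 C/m.
Since E is radial and uniform over the curved surface, Φ = E·2πrL = Q_enc/ε₀ = λ_enc L/ε₀.
E = 2k|λ_enc|/r = 2(8.99×10^9)(8.11×10^-7)/(0.0569) = 2.56×10^5 N/C.

|E| ≈ 2.56e5 N/C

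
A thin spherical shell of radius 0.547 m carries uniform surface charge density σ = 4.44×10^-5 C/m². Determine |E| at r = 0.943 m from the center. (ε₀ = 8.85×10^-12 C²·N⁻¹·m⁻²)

1.69e6 N/C

Symmetry ⇒ E = E(r) r̂. Gaussian sphere of radius r = 0.943 m (r > 0.547 m).
The entire shell is enclosed: Q_enc = σ·4πR² = (4.44×10^-5)·4π·(0.547)² = 1.669×10^-4 C.
By Gauss's law, ∮E·dA = E·4πr² = Q_enc/ε₀.
E = |Q_enc|/(4πε₀r²) = (1.669e-4)/(4π·8.85×10^-12·(0.943)²) = 1.69×10^6 N/C.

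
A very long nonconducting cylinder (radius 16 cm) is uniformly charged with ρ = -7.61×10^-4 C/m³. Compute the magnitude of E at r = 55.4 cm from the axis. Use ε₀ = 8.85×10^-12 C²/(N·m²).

E = 1.99×10^6 V/m

By cylindrical symmetry E is radial; use a coaxial Gaussian cylinder of radius 55.4 cm and length L (r > 16 cm, full cross-section enclosed).
λ_enc = ρ·πR² = (-7.61e-4)π(0.16)² = -6.12e-5 C/m.
Since E is radial and uniform over the curved surface, Φ = E·2πrL = Q_enc/ε₀ = λ_enc L/ε₀.
E = |λ_enc|/(2πε₀r) = (6.12e-5)/(2π·8.85×10^-12·0.554) = 1.99e6 N/C.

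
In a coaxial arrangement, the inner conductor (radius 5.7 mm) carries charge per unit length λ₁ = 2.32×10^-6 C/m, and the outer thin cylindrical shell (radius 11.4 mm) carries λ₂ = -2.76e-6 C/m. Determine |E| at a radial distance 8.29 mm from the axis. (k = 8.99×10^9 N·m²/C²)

By cylindrical symmetry E is radial; use a coaxial Gaussian cylinder of radius 8.29 mm and length L (between the conductors, 5.7 mm < r < 11.4 mm).
The shell at 11.4 mm lies outside the Gaussian surface, so λ_enc = λ₁ = 2.32e-6 C/m.
Applying ∮E·dA = Q_enc/ε₀ with the end caps contributing no flux:
E = 2k|λ_enc|/r = 2(8.99×10^9)(2.32e-6)/(0.00829) = 5.03×10^6 N/C.

5.03×10^6 N/C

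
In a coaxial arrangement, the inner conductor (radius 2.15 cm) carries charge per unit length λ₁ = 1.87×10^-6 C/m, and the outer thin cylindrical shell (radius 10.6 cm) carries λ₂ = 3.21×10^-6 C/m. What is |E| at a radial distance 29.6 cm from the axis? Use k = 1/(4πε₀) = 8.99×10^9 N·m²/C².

E = 3.09×10^5 V/m

Coaxial Gaussian cylinder, radius r = 29.6 cm, length L (r > 10.6 cm, enclosing both).
λ_enc = λ₁ + λ₂ = (1.87×10^-6) + (3.21e-6) = 5.08e-6 C/m.
By Gauss's law (flux through the curved wall only), E·2πrL = λ_enc L/ε₀.
E = 2k|λ_enc|/r = 2(8.99×10^9)(5.08×10^-6)/(0.296) = 3.09×10^5 N/C.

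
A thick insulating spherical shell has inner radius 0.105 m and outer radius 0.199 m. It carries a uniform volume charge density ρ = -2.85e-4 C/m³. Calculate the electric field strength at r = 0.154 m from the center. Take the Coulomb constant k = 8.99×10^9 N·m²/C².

|E| = 1.13×10^6 N/C

Use a concentric Gaussian sphere at r = 0.154 m (within the shell material, 0.105 m < r < 0.199 m).
Enclosed charge is the volume from a to r: Q_enc = (4π/3)ρ(r³ − a³) = -2.978e-6 C.
Applying ∮E·dA = Q_enc/ε₀ with Φ = E(4πr²):
E = k|Q_enc|/r² = (8.99×10^9)(2.978×10^-6)/(0.154)² = 1.13e6 N/C.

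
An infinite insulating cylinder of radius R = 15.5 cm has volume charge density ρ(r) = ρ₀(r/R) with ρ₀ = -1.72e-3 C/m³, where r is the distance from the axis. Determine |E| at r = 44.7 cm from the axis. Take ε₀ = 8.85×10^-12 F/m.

Coaxial Gaussian cylinder, radius r = 44.7 cm, length L (r > R, full charge per length enclosed).
λ_enc = 2π ∫₀^R ρ₀(r'/R)^1 r' dr' = 2πρ₀R²/3 = -8.655e-5 C/m.
Gauss's law: E·2πrL = λ_enc L/ε₀.
E = |λ_enc|/(2πε₀r) = (8.655e-5)/(2π·8.85×10^-12·0.447) = 3.48e6 N/C.

|E| ≈ 3.48×10^6 V/m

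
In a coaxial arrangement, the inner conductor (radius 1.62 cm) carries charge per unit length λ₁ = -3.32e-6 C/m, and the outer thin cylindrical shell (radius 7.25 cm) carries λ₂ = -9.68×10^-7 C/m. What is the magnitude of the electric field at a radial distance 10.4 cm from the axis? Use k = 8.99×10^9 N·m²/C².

|E| = 7.41e5 V/m

By cylindrical symmetry E is radial; use a coaxial Gaussian cylinder of radius 10.4 cm and length L (r > 7.25 cm, enclosing both).
λ_enc = λ₁ + λ₂ = (-3.32e-6) + (-9.68×10^-7) = -4.288e-6 C/m.
By Gauss's law (flux through the curved wall only), E·2πrL = λ_enc L/ε₀.
E = 2k|λ_enc|/r = 2(8.99×10^9)(4.288×10^-6)/(0.104) = 7.41e5 N/C.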